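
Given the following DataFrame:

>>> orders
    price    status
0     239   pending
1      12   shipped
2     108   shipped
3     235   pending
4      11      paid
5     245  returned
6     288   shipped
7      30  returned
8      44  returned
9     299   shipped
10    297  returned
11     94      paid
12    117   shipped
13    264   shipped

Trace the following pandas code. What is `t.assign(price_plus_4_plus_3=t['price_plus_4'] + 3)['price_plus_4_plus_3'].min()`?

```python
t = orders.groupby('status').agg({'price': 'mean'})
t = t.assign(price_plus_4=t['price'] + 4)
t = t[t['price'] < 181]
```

59.5

group by status, mean of price:
               price
status              
paid       52.500000
pending   237.000000
returned  154.000000
shipped   181.333333
add column price_plus_4 = t['price'] + 4:
               price  price_plus_4
status                            
paid       52.500000     56.500000
pending   237.000000    241.000000
returned  154.000000    158.000000
shipped   181.333333    185.333333
filter rows where price < 181:
          price  price_plus_4
status                       
paid       52.5          56.5
returned  154.0         158.0
add column price_plus_4_plus_3 = t['price_plus_4'] + 3:
          price  price_plus_4  price_plus_4_plus_3
status                                            
paid       52.5          56.5                 59.5
returned  154.0         158.0                161.0
Then the min of column 'price_plus_4_plus_3': 59.5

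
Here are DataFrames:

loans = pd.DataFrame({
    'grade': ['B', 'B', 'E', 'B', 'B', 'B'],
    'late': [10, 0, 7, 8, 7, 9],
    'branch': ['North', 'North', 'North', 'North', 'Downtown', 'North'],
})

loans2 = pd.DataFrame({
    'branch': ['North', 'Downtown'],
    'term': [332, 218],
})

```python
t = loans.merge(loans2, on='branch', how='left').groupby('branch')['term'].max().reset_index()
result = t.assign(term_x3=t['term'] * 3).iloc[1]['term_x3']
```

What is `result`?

merge on 'branch' (how='left') → 6 rows:
  grade  late    branch  term
0     B    10     North   332
1     B     0     North   332
2     E     7     North   332
3     B     8     North   332
4     B     7  Downtown   218
5     B     9     North   332
group by branch, max of term:
branch
Downtown    218
North       332
Name: term, dtype: int64
reset_index():
     branch  term
0  Downtown   218
1     North   332
add column term_x3 = t['term'] * 3:
     branch  term  term_x3
0  Downtown   218      654
1     North   332      996
Then the value at position 1, column 'term_x3': 996

996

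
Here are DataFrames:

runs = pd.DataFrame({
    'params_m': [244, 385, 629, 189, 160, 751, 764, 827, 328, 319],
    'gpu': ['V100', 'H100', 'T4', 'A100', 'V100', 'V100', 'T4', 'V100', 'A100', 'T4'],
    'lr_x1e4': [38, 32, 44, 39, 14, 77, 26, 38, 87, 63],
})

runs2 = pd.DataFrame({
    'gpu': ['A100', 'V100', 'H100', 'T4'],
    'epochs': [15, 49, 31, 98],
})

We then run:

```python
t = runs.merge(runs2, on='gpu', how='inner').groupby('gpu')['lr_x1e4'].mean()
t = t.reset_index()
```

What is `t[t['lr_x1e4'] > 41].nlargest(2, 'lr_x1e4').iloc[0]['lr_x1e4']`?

63.0

merge on 'gpu' (how='inner') → 10 rows:
   params_m   gpu  lr_x1e4  epochs
0       244  V100       38      49
1       385  H100       32      31
2       629    T4       44      98
3       189  A100       39      15
4       160  V100       14      49
5       751  V100       77      49
6       764    T4       26      98
7       827  V100       38      49
8       328  A100       87      15
9       319    T4       63      98
group by gpu, mean of lr_x1e4:
gpu
A100    63.000000
H100    32.000000
T4      44.333333
V100    41.750000
Name: lr_x1e4, dtype: float64
reset_index():
    gpu    lr_x1e4
0  A100  63.000000
1  H100  32.000000
2    T4  44.333333
3  V100  41.750000
filter rows where lr_x1e4 > 41:
    gpu    lr_x1e4
0  A100  63.000000
2    T4  44.333333
3  V100  41.750000
take 2 rows with largest lr_x1e4:
    gpu    lr_x1e4
0  A100  63.000000
2    T4  44.333333
Finally, value at position 0, column 'lr_x1e4' = 63.0.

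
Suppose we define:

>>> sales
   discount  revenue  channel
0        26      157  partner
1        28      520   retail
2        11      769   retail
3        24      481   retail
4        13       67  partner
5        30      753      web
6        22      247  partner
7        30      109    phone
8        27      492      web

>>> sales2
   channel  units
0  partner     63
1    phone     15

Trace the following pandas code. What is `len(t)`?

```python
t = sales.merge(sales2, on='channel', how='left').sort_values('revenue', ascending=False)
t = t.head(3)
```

3

merge on 'channel' (how='left') → 9 rows:
   discount  revenue  channel  units
0        26      157  partner   63.0
1        28      520   retail    NaN
2        11      769   retail    NaN
3        24      481   retail    NaN
4        13       67  partner   63.0
5        30      753      web    NaN
6        22      247  partner   63.0
7        30      109    phone   15.0
8        27      492      web    NaN
sort by revenue descending:
   discount  revenue  channel  units
2        11      769   retail    NaN
5        30      753      web    NaN
1        28      520   retail    NaN
8        27      492      web    NaN
3        24      481   retail    NaN
6        22      247  partner   63.0
0        26      157  partner   63.0
7        30      109    phone   15.0
4        13       67  partner   63.0
take first 3 rows:
   discount  revenue channel  units
2        11      769  retail    NaN
5        30      753     web    NaN
1        28      520  retail    NaN
number of rows → 3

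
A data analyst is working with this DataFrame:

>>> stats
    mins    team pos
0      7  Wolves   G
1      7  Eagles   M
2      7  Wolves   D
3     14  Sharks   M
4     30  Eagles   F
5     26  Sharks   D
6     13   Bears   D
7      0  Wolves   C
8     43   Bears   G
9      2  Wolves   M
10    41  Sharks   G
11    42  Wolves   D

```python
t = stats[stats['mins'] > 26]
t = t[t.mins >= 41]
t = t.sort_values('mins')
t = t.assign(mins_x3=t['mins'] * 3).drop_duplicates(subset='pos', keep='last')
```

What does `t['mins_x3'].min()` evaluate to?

126

filter rows where mins > 26:
    mins    team pos
4     30  Eagles   F
8     43   Bears   G
10    41  Sharks   G
11    42  Wolves   D
filter rows where mins >= 41:
    mins    team pos
8     43   Bears   G
10    41  Sharks   G
11    42  Wolves   D
sort by mins:
    mins    team pos
10    41  Sharks   G
11    42  Wolves   D
8     43   Bears   G
add column mins_x3 = t['mins'] * 3:
    mins    team pos  mins_x3
10    41  Sharks   G      123
11    42  Wolves   D      126
8     43   Bears   G      129
drop duplicate pos (keep=last):
    mins    team pos  mins_x3
11    42  Wolves   D      126
8     43   Bears   G      129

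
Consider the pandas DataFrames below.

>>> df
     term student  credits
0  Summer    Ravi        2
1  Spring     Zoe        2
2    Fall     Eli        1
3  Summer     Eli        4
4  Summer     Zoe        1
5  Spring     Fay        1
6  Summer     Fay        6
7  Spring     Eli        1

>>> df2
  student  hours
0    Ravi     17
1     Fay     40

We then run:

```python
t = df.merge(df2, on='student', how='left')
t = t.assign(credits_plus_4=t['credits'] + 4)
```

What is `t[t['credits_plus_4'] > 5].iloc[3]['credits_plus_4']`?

merge on 'student' (how='left') → 8 rows:
     term student  credits  hours
0  Summer    Ravi        2   17.0
1  Spring     Zoe        2    NaN
2    Fall     Eli        1    NaN
3  Summer     Eli        4    NaN
4  Summer     Zoe        1    NaN
5  Spring     Fay        1   40.0
6  Summer     Fay        6   40.0
7  Spring     Eli        1    NaN
add column credits_plus_4 = t['credits'] + 4:
     term student  credits  hours  credits_plus_4
0  Summer    Ravi        2   17.0               6
1  Spring     Zoe        2    NaN               6
2    Fall     Eli        1    NaN               5
3  Summer     Eli        4    NaN               8
4  Summer     Zoe        1    NaN               5
5  Spring     Fay        1   40.0               5
6  Summer     Fay        6   40.0              10
7  Spring     Eli        1    NaN               5
filter rows where credits_plus_4 > 5:
     term student  credits  hours  credits_plus_4
0  Summer    Ravi        2   17.0               6
1  Spring     Zoe        2    NaN               6
3  Summer     Eli        4    NaN               8
6  Summer     Fay        6   40.0              10
Finally, value at position 3, column 'credits_plus_4' = 10.

10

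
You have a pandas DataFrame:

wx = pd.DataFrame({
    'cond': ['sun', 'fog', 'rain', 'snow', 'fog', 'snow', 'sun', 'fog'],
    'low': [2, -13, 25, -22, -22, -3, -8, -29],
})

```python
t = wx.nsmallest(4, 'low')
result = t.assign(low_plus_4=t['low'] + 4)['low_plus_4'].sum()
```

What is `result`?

-70

take 4 rows with smallest low:
   cond  low
7   fog  -29
3  snow  -22
4   fog  -22
1   fog  -13
add column low_plus_4 = t['low'] + 4:
   cond  low  low_plus_4
7   fog  -29         -25
3  snow  -22         -18
4   fog  -22         -18
1   fog  -13          -9
Reading off the sum of column 'low_plus_4', we get -70.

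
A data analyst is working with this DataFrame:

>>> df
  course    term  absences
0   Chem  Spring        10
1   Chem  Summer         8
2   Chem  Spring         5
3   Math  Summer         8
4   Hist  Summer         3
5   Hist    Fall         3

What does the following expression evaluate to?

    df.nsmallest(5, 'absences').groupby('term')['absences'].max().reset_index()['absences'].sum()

16

take 5 rows with smallest absences:
  course    term  absences
4   Hist  Summer         3
5   Hist    Fall         3
2   Chem  Spring         5
1   Chem  Summer         8
3   Math  Summer         8
group by term, max of absences:
term
Fall      3
Spring    5
Summer    8
Name: absences, dtype: int64
reset_index():
     term  absences
0    Fall         3
1  Spring         5
2  Summer         8
sum of column 'absences' → 16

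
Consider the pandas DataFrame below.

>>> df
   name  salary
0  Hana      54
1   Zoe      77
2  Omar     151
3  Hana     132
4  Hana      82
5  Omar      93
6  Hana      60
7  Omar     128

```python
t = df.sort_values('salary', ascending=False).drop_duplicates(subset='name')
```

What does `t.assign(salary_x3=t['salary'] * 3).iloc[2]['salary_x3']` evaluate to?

sort by salary descending:
   name  salary
2  Omar     151
3  Hana     132
7  Omar     128
5  Omar      93
4  Hana      82
1   Zoe      77
6  Hana      60
0  Hana      54
drop duplicate name (keep=first):
   name  salary
2  Omar     151
3  Hana     132
1   Zoe      77
add column salary_x3 = t['salary'] * 3:
   name  salary  salary_x3
2  Omar     151        453
3  Hana     132        396
1   Zoe      77        231
Hence 231.

231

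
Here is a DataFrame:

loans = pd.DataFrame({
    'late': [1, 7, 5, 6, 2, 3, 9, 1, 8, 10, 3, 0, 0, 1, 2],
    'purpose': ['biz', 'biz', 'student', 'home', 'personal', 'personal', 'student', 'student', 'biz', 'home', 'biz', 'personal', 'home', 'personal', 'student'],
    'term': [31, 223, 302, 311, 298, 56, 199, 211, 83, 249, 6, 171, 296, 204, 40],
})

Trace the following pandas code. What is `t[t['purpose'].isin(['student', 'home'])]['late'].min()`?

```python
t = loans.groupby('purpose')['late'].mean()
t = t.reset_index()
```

4.25

group by purpose, mean of late:
purpose
biz         4.750000
home        5.333333
personal    1.500000
student     4.250000
Name: late, dtype: float64
reset_index():
    purpose      late
0       biz  4.750000
1      home  5.333333
2  personal  1.500000
3   student  4.250000
filter rows where purpose in ['student', 'home']:
   purpose      late
1     home  5.333333
3  student  4.250000
Hence 4.25.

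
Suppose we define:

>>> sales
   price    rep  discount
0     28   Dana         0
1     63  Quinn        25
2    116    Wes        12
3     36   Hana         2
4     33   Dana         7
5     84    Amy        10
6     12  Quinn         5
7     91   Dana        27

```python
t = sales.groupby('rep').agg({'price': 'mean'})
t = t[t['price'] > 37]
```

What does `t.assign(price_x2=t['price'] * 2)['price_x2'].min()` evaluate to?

75.0

group by rep, mean of price:
            price
rep              
Amy     84.000000
Dana    50.666667
Hana    36.000000
Quinn   37.500000
Wes    116.000000
filter rows where price > 37:
            price
rep              
Amy     84.000000
Dana    50.666667
Quinn   37.500000
Wes    116.000000
add column price_x2 = t['price'] * 2:
            price    price_x2
rep                          
Amy     84.000000  168.000000
Dana    50.666667  101.333333
Quinn   37.500000   75.000000
Wes    116.000000  232.000000
Finally, min of column 'price_x2' = 75.0.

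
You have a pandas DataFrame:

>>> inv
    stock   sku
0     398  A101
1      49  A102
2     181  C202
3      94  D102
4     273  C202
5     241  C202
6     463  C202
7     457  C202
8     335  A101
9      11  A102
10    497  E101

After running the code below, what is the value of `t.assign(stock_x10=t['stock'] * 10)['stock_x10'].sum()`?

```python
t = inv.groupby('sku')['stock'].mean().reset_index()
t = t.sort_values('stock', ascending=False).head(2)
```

8635.0

group by sku, mean of stock:
sku
A101    366.5
A102     30.0
C202    323.0
D102     94.0
E101    497.0
Name: stock, dtype: float64
reset_index():
    sku  stock
0  A101  366.5
1  A102   30.0
2  C202  323.0
3  D102   94.0
4  E101  497.0
sort by stock descending:
    sku  stock
4  E101  497.0
0  A101  366.5
2  C202  323.0
3  D102   94.0
1  A102   30.0
take first 2 rows:
    sku  stock
4  E101  497.0
0  A101  366.5
add column stock_x10 = t['stock'] * 10:
    sku  stock  stock_x10
4  E101  497.0     4970.0
0  A101  366.5     3665.0
sum of column 'stock_x10' → 8635.0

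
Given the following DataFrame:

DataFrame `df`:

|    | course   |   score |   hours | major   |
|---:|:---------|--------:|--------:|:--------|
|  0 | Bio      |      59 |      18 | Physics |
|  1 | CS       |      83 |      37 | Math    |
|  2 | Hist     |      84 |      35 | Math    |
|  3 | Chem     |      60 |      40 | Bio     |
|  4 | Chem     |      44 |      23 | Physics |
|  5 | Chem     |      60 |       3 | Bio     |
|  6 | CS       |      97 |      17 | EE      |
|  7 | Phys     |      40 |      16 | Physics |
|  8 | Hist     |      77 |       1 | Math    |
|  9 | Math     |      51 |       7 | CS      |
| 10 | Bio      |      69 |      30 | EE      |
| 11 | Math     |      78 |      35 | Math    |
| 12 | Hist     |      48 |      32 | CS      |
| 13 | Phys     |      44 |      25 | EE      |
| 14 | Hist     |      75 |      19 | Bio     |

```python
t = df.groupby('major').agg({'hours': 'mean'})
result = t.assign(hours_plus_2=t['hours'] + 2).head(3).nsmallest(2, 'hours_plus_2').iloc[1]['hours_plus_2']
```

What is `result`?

group by major, mean of hours:
             hours
major             
Bio      20.666667
CS       19.500000
EE       24.000000
Math     27.000000
Physics  19.000000
add column hours_plus_2 = t['hours'] + 2:
             hours  hours_plus_2
major                           
Bio      20.666667     22.666667
CS       19.500000     21.500000
EE       24.000000     26.000000
Math     27.000000     29.000000
Physics  19.000000     21.000000
take first 3 rows:
           hours  hours_plus_2
major                         
Bio    20.666667     22.666667
CS     19.500000     21.500000
EE     24.000000     26.000000
take 2 rows with smallest hours_plus_2:
           hours  hours_plus_2
major                         
CS     19.500000     21.500000
Bio    20.666667     22.666667
So iloc[1]['hours_plus_2'] = 22.6666666667.

22.6666666667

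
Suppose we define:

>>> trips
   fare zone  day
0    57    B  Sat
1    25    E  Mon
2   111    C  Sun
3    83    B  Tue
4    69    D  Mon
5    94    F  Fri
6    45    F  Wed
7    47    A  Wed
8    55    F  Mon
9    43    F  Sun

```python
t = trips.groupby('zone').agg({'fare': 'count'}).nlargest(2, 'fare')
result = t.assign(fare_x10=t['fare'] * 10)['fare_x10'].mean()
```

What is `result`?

30.0

group by zone, count of fare:
      fare
zone      
A        1
B        2
C        1
D        1
E        1
F        4
take 2 rows with largest fare:
      fare
zone      
F        4
B        2
add column fare_x10 = t['fare'] * 10:
      fare  fare_x10
zone                
F        4        40
B        2        20
So mean() = 30.0.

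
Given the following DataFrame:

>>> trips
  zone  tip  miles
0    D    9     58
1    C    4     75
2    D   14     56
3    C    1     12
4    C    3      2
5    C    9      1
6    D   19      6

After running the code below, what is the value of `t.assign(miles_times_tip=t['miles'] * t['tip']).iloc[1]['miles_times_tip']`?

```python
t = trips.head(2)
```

300

take first 2 rows:
  zone  tip  miles
0    D    9     58
1    C    4     75
add column miles_times_tip = t['miles'] * t['tip']:
  zone  tip  miles  miles_times_tip
0    D    9     58              522
1    C    4     75              300
Hence 300.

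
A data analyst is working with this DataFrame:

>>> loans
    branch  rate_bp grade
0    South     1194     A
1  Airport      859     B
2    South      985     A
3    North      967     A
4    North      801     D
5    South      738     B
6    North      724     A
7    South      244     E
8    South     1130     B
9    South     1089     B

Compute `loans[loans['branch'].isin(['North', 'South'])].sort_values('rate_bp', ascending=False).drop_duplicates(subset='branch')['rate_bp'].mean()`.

1080.5

filter rows where branch in ['North', 'South']:
  branch  rate_bp grade
0  South     1194     A
2  South      985     A
3  North      967     A
4  North      801     D
5  South      738     B
6  North      724     A
7  South      244     E
8  South     1130     B
9  South     1089     B
sort by rate_bp descending:
  branch  rate_bp grade
0  South     1194     A
8  South     1130     B
9  South     1089     B
2  South      985     A
3  North      967     A
4  North      801     D
5  South      738     B
6  North      724     A
7  South      244     E
drop duplicate branch (keep=first):
  branch  rate_bp grade
0  South     1194     A
3  North      967     A
Then the mean of column 'rate_bp': 1080.5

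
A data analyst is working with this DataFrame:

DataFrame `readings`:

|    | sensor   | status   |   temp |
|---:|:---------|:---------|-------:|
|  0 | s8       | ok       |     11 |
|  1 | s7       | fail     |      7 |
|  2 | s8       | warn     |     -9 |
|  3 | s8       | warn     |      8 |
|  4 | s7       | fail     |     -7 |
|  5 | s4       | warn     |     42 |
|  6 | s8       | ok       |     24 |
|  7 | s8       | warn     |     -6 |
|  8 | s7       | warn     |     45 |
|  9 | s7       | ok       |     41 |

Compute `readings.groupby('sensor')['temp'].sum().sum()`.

156

group by sensor, sum of temp:
sensor
s4    42
s7    86
s8    28
Name: temp, dtype: int64
Hence 156.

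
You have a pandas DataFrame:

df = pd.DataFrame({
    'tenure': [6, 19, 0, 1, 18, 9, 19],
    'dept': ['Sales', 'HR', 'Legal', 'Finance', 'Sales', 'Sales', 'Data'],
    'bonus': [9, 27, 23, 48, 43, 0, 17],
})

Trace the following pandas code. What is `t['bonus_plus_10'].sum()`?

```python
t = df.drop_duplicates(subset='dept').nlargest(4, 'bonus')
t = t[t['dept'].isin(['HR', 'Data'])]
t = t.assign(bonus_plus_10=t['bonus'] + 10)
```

drop duplicate dept (keep=first):
   tenure     dept  bonus
0       6    Sales      9
1      19       HR     27
2       0    Legal     23
3       1  Finance     48
6      19     Data     17
take 4 rows with largest bonus:
   tenure     dept  bonus
3       1  Finance     48
1      19       HR     27
2       0    Legal     23
6      19     Data     17
filter rows where dept in ['HR', 'Data']:
   tenure  dept  bonus
1      19    HR     27
6      19  Data     17
add column bonus_plus_10 = t['bonus'] + 10:
   tenure  dept  bonus  bonus_plus_10
1      19    HR     27             37
6      19  Data     17             27

64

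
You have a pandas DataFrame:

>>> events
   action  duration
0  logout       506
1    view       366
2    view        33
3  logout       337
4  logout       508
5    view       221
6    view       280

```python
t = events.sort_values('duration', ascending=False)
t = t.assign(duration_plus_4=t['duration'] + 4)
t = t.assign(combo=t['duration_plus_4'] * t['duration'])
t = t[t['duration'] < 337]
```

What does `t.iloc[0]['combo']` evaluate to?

79520

sort by duration descending:
   action  duration
4  logout       508
0  logout       506
1    view       366
3  logout       337
6    view       280
5    view       221
2    view        33
add column duration_plus_4 = t['duration'] + 4:
   action  duration  duration_plus_4
4  logout       508              512
0  logout       506              510
1    view       366              370
3  logout       337              341
6    view       280              284
5    view       221              225
2    view        33               37
add column combo = t['duration_plus_4'] * t['duration']:
   action  duration  duration_plus_4   combo
4  logout       508              512  260096
0  logout       506              510  258060
1    view       366              370  135420
3  logout       337              341  114917
6    view       280              284   79520
5    view       221              225   49725
2    view        33               37    1221
filter rows where duration < 337:
  action  duration  duration_plus_4  combo
6   view       280              284  79520
5   view       221              225  49725
2   view        33               37   1221
Reading off the value at position 0, column 'combo', we get 79520.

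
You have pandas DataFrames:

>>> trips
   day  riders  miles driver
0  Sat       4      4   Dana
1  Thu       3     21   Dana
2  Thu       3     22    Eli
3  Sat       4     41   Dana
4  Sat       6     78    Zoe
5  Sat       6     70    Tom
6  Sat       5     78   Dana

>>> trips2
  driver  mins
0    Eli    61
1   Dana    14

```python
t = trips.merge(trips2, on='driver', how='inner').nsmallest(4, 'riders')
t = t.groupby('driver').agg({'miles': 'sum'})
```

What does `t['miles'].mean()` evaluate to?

merge on 'driver' (how='inner') → 5 rows:
   day  riders  miles driver  mins
0  Sat       4      4   Dana    14
1  Thu       3     21   Dana    14
2  Thu       3     22    Eli    61
3  Sat       4     41   Dana    14
4  Sat       5     78   Dana    14
take 4 rows with smallest riders:
   day  riders  miles driver  mins
1  Thu       3     21   Dana    14
2  Thu       3     22    Eli    61
0  Sat       4      4   Dana    14
3  Sat       4     41   Dana    14
group by driver, sum of miles:
        miles
driver       
Dana       66
Eli        22
So mean() = 44.0.

44.0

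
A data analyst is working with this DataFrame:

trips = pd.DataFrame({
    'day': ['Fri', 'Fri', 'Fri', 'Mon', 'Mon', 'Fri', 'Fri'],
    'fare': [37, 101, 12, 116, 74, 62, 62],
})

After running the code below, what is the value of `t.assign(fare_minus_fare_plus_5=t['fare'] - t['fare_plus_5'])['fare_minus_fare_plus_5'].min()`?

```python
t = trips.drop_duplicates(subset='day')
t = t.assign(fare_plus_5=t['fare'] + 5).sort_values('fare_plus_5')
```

drop duplicate day (keep=first):
   day  fare
0  Fri    37
3  Mon   116
add column fare_plus_5 = t['fare'] + 5:
   day  fare  fare_plus_5
0  Fri    37           42
3  Mon   116          121
sort by fare_plus_5:
   day  fare  fare_plus_5
0  Fri    37           42
3  Mon   116          121
add column fare_minus_fare_plus_5 = t['fare'] - t['fare_plus_5']:
   day  fare  fare_plus_5  fare_minus_fare_plus_5
0  Fri    37           42                      -5
3  Mon   116          121                      -5
Reading off the min of column 'fare_minus_fare_plus_5', we get -5.

-5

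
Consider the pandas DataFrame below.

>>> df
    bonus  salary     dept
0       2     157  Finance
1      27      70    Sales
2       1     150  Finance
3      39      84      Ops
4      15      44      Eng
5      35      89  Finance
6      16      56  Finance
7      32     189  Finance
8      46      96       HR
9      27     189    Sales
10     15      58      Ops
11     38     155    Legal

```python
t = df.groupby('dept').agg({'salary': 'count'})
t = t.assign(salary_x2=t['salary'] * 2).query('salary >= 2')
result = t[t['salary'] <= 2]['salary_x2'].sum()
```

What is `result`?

group by dept, count of salary:
         salary
dept           
Eng           1
Finance       5
HR            1
Legal         1
Ops           2
Sales         2
add column salary_x2 = t['salary'] * 2:
         salary  salary_x2
dept                      
Eng           1          2
Finance       5         10
HR            1          2
Legal         1          2
Ops           2          4
Sales         2          4
filter rows where salary >= 2:
         salary  salary_x2
dept                      
Finance       5         10
Ops           2          4
Sales         2          4
filter rows where salary <= 2:
       salary  salary_x2
dept                    
Ops         2          4
Sales       2          4

8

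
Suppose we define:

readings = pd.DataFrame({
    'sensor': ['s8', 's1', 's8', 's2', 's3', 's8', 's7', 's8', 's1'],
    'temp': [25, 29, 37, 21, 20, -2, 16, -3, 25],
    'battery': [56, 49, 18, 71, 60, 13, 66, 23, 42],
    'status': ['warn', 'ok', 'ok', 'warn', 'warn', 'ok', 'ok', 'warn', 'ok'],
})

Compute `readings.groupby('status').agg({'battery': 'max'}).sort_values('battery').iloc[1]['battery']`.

group by status, max of battery:
        battery
status         
ok           66
warn         71
sort by battery:
        battery
status         
ok           66
warn         71

71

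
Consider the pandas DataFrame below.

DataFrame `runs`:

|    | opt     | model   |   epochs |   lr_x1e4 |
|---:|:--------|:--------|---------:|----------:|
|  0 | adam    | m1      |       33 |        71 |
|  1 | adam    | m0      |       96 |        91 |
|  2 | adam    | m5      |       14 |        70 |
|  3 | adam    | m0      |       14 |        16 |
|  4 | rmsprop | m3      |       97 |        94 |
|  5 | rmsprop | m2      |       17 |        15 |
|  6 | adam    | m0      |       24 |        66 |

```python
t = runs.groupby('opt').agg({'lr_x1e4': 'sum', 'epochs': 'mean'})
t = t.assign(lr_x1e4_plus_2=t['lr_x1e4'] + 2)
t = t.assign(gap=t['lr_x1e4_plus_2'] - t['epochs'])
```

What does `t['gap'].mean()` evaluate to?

166.9

group by opt: sum(lr_x1e4), mean(epochs):
         lr_x1e4  epochs
opt                     
adam         314    36.2
rmsprop      109    57.0
add column lr_x1e4_plus_2 = t['lr_x1e4'] + 2:
         lr_x1e4  epochs  lr_x1e4_plus_2
opt                                     
adam         314    36.2             316
rmsprop      109    57.0             111
add column gap = t['lr_x1e4_plus_2'] - t['epochs']:
         lr_x1e4  epochs  lr_x1e4_plus_2    gap
opt                                            
adam         314    36.2             316  279.8
rmsprop      109    57.0             111   54.0
Reading off the mean of column 'gap', we get 166.9.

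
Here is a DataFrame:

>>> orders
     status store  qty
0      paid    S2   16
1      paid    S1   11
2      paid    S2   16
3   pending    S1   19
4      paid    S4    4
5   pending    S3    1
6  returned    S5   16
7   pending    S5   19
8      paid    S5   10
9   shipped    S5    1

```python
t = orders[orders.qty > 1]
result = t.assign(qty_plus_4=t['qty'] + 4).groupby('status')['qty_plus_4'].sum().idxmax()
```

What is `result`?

filter rows where qty > 1:
     status store  qty
0      paid    S2   16
1      paid    S1   11
2      paid    S2   16
3   pending    S1   19
4      paid    S4    4
6  returned    S5   16
7   pending    S5   19
8      paid    S5   10
add column qty_plus_4 = t['qty'] + 4:
     status store  qty  qty_plus_4
0      paid    S2   16          20
1      paid    S1   11          15
2      paid    S2   16          20
3   pending    S1   19          23
4      paid    S4    4           8
6  returned    S5   16          20
7   pending    S5   19          23
8      paid    S5   10          14
group by status, sum of qty_plus_4:
status
paid        77
pending     46
returned    20
Name: qty_plus_4, dtype: int64
The label with the largest value is paid.

paid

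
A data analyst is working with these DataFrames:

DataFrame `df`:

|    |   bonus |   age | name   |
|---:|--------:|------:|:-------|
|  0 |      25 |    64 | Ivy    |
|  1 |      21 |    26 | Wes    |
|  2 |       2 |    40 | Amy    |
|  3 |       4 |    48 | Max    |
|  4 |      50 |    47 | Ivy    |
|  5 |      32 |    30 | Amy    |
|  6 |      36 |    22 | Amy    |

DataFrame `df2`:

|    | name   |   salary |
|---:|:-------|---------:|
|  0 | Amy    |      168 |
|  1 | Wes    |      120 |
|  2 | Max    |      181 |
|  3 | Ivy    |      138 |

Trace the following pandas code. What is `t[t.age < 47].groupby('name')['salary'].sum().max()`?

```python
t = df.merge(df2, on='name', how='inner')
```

504

merge on 'name' (how='inner') → 7 rows:
   bonus  age name  salary
0     25   64  Ivy     138
1     21   26  Wes     120
2      2   40  Amy     168
3      4   48  Max     181
4     50   47  Ivy     138
5     32   30  Amy     168
6     36   22  Amy     168
filter rows where age < 47:
   bonus  age name  salary
1     21   26  Wes     120
2      2   40  Amy     168
5     32   30  Amy     168
6     36   22  Amy     168
group by name, sum of salary:
name
Amy    504
Wes    120
Name: salary, dtype: int64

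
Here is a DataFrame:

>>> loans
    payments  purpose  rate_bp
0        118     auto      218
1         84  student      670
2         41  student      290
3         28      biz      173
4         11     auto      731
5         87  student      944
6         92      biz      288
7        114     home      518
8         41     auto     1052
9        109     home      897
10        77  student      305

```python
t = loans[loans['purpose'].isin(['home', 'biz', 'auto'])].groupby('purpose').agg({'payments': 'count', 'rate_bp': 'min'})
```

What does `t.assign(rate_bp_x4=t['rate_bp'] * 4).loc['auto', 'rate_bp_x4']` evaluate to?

872

filter rows where purpose in ['home', 'biz', 'auto']:
   payments purpose  rate_bp
0       118    auto      218
3        28     biz      173
4        11    auto      731
6        92     biz      288
7       114    home      518
8        41    auto     1052
9       109    home      897
group by purpose: count(payments), min(rate_bp):
         payments  rate_bp
purpose                   
auto            3      218
biz             2      173
home            2      518
add column rate_bp_x4 = t['rate_bp'] * 4:
         payments  rate_bp  rate_bp_x4
purpose                               
auto            3      218         872
biz             2      173         692
home            2      518        2072
Taking the value at row 'auto', column 'rate_bp_x4' gives 872.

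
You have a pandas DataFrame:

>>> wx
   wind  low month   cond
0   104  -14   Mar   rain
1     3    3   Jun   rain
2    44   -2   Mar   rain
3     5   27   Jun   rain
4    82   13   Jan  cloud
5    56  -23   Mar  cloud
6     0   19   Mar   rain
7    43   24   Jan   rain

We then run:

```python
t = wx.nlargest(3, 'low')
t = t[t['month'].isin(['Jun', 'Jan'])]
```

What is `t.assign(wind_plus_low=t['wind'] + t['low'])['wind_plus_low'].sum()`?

99

take 3 rows with largest low:
   wind  low month  cond
3     5   27   Jun  rain
7    43   24   Jan  rain
6     0   19   Mar  rain
filter rows where month in ['Jun', 'Jan']:
   wind  low month  cond
3     5   27   Jun  rain
7    43   24   Jan  rain
add column wind_plus_low = t['wind'] + t['low']:
   wind  low month  cond  wind_plus_low
3     5   27   Jun  rain             32
7    43   24   Jan  rain             67
So sum() = 99.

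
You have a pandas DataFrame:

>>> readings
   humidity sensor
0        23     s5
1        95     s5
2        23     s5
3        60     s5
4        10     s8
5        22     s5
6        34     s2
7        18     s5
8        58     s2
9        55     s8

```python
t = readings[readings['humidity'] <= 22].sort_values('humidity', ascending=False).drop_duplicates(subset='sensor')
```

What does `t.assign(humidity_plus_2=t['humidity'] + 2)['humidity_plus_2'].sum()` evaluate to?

36

filter rows where humidity <= 22:
   humidity sensor
4        10     s8
5        22     s5
7        18     s5
sort by humidity descending:
   humidity sensor
5        22     s5
7        18     s5
4        10     s8
drop duplicate sensor (keep=first):
   humidity sensor
5        22     s5
4        10     s8
add column humidity_plus_2 = t['humidity'] + 2:
   humidity sensor  humidity_plus_2
5        22     s5               24
4        10     s8               12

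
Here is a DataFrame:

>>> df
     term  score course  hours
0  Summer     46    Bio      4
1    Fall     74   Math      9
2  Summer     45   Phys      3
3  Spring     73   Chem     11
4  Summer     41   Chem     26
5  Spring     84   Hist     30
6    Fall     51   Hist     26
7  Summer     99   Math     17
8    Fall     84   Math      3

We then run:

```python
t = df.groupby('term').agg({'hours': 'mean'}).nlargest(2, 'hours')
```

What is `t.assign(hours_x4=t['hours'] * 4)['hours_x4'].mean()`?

group by term, mean of hours:
            hours
term             
Fall    12.666667
Spring  20.500000
Summer  12.500000
take 2 rows with largest hours:
            hours
term             
Spring  20.500000
Fall    12.666667
add column hours_x4 = t['hours'] * 4:
            hours   hours_x4
term                        
Spring  20.500000  82.000000
Fall    12.666667  50.666667
mean of column 'hours_x4' → 66.3333333333

66.3333333333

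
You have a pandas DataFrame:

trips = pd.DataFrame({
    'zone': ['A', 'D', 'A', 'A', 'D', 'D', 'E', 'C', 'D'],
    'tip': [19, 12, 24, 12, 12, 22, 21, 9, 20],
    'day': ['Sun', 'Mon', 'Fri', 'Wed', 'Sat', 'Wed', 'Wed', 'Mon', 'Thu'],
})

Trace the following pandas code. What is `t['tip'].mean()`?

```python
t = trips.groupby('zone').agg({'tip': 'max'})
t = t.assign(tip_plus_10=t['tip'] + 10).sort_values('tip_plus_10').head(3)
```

group by zone, max of tip:
      tip
zone     
A      24
C       9
D      22
E      21
add column tip_plus_10 = t['tip'] + 10:
      tip  tip_plus_10
zone                  
A      24           34
C       9           19
D      22           32
E      21           31
sort by tip_plus_10:
      tip  tip_plus_10
zone                  
C       9           19
E      21           31
D      22           32
A      24           34
take first 3 rows:
      tip  tip_plus_10
zone                  
C       9           19
E      21           31
D      22           32
Hence 17.3333333333.

17.3333333333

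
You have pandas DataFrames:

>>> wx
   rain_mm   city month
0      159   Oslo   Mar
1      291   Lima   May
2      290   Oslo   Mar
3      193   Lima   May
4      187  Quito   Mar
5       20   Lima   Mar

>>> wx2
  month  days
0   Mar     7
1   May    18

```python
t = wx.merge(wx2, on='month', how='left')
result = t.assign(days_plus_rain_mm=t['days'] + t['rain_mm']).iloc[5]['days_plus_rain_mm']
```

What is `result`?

27

merge on 'month' (how='left') → 6 rows:
   rain_mm   city month  days
0      159   Oslo   Mar     7
1      291   Lima   May    18
2      290   Oslo   Mar     7
3      193   Lima   May    18
4      187  Quito   Mar     7
5       20   Lima   Mar     7
add column days_plus_rain_mm = t['days'] + t['rain_mm']:
   rain_mm   city month  days  days_plus_rain_mm
0      159   Oslo   Mar     7                166
1      291   Lima   May    18                309
2      290   Oslo   Mar     7                297
3      193   Lima   May    18                211
4      187  Quito   Mar     7                194
5       20   Lima   Mar     7                 27
Hence 27.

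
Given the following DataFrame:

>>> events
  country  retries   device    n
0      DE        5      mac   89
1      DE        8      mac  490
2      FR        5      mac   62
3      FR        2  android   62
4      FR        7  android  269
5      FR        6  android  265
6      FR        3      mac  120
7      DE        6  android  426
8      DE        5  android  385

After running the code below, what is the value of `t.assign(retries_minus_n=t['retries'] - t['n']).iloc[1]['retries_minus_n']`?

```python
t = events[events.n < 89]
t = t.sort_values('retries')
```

filter rows where n < 89:
  country  retries   device   n
2      FR        5      mac  62
3      FR        2  android  62
sort by retries:
  country  retries   device   n
3      FR        2  android  62
2      FR        5      mac  62
add column retries_minus_n = t['retries'] - t['n']:
  country  retries   device   n  retries_minus_n
3      FR        2  android  62              -60
2      FR        5      mac  62              -57
Taking the value at position 1, column 'retries_minus_n' gives -57.

-57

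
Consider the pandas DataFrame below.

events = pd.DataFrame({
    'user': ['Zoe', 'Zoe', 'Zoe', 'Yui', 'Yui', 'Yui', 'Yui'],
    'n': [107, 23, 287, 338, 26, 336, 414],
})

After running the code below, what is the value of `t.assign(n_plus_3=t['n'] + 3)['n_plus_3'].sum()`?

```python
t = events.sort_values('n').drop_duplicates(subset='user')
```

55

sort by n:
  user    n
1  Zoe   23
4  Yui   26
0  Zoe  107
2  Zoe  287
5  Yui  336
3  Yui  338
6  Yui  414
drop duplicate user (keep=first):
  user   n
1  Zoe  23
4  Yui  26
add column n_plus_3 = t['n'] + 3:
  user   n  n_plus_3
1  Zoe  23        26
4  Yui  26        29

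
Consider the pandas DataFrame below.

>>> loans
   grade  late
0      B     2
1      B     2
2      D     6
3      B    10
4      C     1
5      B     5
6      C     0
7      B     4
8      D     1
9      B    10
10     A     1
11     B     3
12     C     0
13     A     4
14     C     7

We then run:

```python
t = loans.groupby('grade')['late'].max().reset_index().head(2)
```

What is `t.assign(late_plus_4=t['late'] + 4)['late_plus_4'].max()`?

14

group by grade, max of late:
grade
A     4
B    10
C     7
D     6
Name: late, dtype: int64
reset_index():
  grade  late
0     A     4
1     B    10
2     C     7
3     D     6
take first 2 rows:
  grade  late
0     A     4
1     B    10
add column late_plus_4 = t['late'] + 4:
  grade  late  late_plus_4
0     A     4            8
1     B    10           14
max of column 'late_plus_4' → 14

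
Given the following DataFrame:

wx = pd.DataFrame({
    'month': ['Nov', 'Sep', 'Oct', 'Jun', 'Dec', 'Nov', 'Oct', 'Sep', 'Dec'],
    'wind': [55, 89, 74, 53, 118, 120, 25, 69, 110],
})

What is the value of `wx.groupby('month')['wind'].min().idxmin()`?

Oct

group by month, min of wind:
month
Dec    110
Jun     53
Nov     55
Oct     25
Sep     69
Name: wind, dtype: int64
Hence Oct.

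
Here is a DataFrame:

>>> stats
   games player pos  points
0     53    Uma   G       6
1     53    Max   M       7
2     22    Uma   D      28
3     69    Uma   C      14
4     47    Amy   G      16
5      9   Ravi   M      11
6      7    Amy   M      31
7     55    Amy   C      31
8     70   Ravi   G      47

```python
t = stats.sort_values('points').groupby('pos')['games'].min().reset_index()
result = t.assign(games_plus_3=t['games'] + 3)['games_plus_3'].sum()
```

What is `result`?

sort by points:
   games player pos  points
0     53    Uma   G       6
1     53    Max   M       7
5      9   Ravi   M      11
3     69    Uma   C      14
4     47    Amy   G      16
2     22    Uma   D      28
6      7    Amy   M      31
7     55    Amy   C      31
8     70   Ravi   G      47
group by pos, min of games:
pos
C    55
D    22
G    47
M     7
Name: games, dtype: int64
reset_index():
  pos  games
0   C     55
1   D     22
2   G     47
3   M      7
add column games_plus_3 = t['games'] + 3:
  pos  games  games_plus_3
0   C     55            58
1   D     22            25
2   G     47            50
3   M      7            10

143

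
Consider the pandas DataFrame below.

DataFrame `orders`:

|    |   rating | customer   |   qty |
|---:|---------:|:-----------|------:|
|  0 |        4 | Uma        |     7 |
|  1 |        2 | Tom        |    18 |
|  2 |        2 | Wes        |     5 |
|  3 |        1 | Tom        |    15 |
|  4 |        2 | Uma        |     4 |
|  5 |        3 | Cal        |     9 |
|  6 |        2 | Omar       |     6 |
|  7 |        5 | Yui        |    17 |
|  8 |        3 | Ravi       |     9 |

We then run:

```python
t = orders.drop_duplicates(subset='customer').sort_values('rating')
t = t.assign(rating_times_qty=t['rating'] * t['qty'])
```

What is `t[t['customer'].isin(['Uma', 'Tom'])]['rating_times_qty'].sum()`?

drop duplicate customer (keep=first):
   rating customer  qty
0       4      Uma    7
1       2      Tom   18
2       2      Wes    5
5       3      Cal    9
6       2     Omar    6
7       5      Yui   17
8       3     Ravi    9
sort by rating:
   rating customer  qty
1       2      Tom   18
2       2      Wes    5
6       2     Omar    6
5       3      Cal    9
8       3     Ravi    9
0       4      Uma    7
7       5      Yui   17
add column rating_times_qty = t['rating'] * t['qty']:
   rating customer  qty  rating_times_qty
1       2      Tom   18                36
2       2      Wes    5                10
6       2     Omar    6                12
5       3      Cal    9                27
8       3     Ravi    9                27
0       4      Uma    7                28
7       5      Yui   17                85
filter rows where customer in ['Uma', 'Tom']:
   rating customer  qty  rating_times_qty
1       2      Tom   18                36
0       4      Uma    7                28

64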